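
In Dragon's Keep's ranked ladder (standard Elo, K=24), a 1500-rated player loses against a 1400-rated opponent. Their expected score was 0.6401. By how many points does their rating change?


Elo update: delta = K * (S - Ea), where S = 0 (loses)
S - Ea = 0 - 0.6401 = -0.6401
Rating change = 24 * -0.6401
= -15.36

-15.36 rating points


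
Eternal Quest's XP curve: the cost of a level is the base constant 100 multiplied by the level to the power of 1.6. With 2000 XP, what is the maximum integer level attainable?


XP = 100 * level^1.6, so level = (XP / 100)^(1/1.6)
= (2000 / 100)^(1/1.6)
= 20.0^0.625
= 6.5034
Floor: level = 6

level 6


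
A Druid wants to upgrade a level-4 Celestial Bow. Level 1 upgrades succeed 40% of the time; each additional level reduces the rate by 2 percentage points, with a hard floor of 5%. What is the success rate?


raw_rate = 40 - 2 * (4 - 1)
= 40 - 2 * 3
= 40 - 6
= 34
Apply floor: max(34, 5) = 34%

34%


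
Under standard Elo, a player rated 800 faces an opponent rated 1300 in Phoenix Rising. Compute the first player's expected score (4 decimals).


Elo expected score: Ea = 1/(1 + 10^((Rb-Ra)/400))
Rb - Ra = 1300 - 800 = 500
(Rb-Ra)/400 = 500/400 = 1.25
10^1.25 = 17.782794
Ea = 1/(1 + 17.782794) = 1/18.782794 = 0.0532

0.0532


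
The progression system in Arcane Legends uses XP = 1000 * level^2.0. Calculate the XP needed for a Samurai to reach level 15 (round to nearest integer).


XP = 1000 * level^2.0
Substitute level = 15:
XP = 1000 * 15^2.0
= 1000 * 225.0
= 225000

225000 XP


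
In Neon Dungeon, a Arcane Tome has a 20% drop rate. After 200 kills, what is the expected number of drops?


Expected drops = kills * (drop_rate / 100)
= 200 * (20 / 100)
= 200 * 0.2
= 40.0

40.0 drops


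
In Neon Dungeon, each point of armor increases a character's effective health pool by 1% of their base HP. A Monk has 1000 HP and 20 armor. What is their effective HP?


EHP = 1000 * (1 + 20/100)
= 1000 * (1 + 0.2)
= 1000 * 1.2
= 1200.0

1200.0 EHP


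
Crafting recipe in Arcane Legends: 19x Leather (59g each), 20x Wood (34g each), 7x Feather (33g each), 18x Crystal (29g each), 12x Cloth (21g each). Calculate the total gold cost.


Cost breakdown:
  Leather: 19 * 59 = 1121
  Wood: 20 * 34 = 680
  Feather: 7 * 33 = 231
  Crystal: 18 * 29 = 522
  Cloth: 12 * 21 = 252
Total = 1121 + 680 + 231 + 522 + 252 = 2806

2806 gold


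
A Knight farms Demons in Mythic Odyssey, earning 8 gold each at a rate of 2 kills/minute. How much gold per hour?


Gold per minute = 8 * 2 = 16
Gold per hour = 16 * 60 = 960

960 gold/hour


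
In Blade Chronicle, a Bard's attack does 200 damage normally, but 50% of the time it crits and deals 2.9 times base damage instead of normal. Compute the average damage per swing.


E[dmg] = base * (1 + crit_chance * (crit_mult - 1))
cc as decimal = 50/100 = 0.5
cm - 1 = 2.9 - 1 = 1.9
Bonus factor = 0.5 * 1.9 = 0.95
Total multiplier = 1 + 0.95 = 1.95
Expected damage = 200 * 1.95 = 390.00

390.00 damage


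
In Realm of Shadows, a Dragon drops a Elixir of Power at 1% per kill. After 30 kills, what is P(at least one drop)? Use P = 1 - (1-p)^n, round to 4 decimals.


P(at least one) = 1 - P(none) = 1 - (1-p)^n
p = 1/100 = 0.01
1 - p = 0.99
(1 - p)^30 = 0.99^30 = 0.739700
P(at least one) = 1 - 0.739700 = 0.2603

0.2603


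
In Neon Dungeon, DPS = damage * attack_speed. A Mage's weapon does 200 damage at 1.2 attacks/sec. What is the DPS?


DPS = damage * attack_speed
= 200 * 1.2
= 240.0

240.0 DPS


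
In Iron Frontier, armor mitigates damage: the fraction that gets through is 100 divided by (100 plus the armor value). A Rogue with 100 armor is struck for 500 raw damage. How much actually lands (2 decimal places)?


actual = 500 * 100 / (100 + 100)
= 500 * 100 / 200
= 50000 / 200
= 250.00

250.00 damage


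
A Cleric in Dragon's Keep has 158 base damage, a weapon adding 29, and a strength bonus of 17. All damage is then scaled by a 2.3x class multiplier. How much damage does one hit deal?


Sum base + weapon + str = 158 + 29 + 17 = 204
Multiply by 2.3:
204 * 2.3 = 469.2

469.2 damage


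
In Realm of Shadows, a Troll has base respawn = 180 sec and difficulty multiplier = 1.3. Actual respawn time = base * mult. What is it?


Respawn time = base * multiplier
= 180 * 1.3
= 234.0 seconds

234.0 seconds


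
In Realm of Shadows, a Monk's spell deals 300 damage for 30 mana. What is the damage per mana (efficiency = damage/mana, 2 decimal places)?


Efficiency = damage / mana
= 300 / 30
= 10.00

10.00 dmg/mana


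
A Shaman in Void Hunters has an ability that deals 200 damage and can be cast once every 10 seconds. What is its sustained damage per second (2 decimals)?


DPS = damage / cooldown
= 200 / 10
= 20.00

20.00 DPS


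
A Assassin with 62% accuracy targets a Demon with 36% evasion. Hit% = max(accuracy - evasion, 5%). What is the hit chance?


accuracy - evasion = 62 - 36 = 26
Apply floor: max(26, 5) = 26
Hit chance = 26%

26%


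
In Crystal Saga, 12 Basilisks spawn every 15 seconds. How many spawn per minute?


Spawns per minute = count * (60 / interval)
= 12 * (60 / 15)
= 12 * 4.0
= 48.0

48.0 per minute


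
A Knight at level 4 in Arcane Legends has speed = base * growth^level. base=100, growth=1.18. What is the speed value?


value = base * growth^level
= 100 * 1.18^4
= 100 * 1.938778
= 193.88

193.88 speed


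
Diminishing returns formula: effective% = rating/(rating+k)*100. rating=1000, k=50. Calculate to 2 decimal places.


effective% = rating / (rating + k) * 100
= 1000 / (1000 + 50) * 100
= 1000 / 1050 * 100
= 0.952381 * 100
= 95.24%

95.24%


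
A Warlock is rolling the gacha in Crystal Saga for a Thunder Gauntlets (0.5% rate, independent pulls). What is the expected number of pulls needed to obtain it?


Expected pulls for a geometric distribution = 1/p = 100 / rate%
= 100 / 0.5
= 200.0

200.0 pulls


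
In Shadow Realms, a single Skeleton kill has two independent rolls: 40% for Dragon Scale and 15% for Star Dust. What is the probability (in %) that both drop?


For independent events, P(both) = P(A) * P(B)
= 40% * 15%
= 600 / 100 %
= 6.0%

6.0%


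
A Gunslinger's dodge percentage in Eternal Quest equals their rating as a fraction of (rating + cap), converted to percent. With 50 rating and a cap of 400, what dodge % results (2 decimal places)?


dodge% = 50 / (50 + 400) * 100
= 50 / 450 * 100
= 0.111111 * 100
= 11.11%

11.11%


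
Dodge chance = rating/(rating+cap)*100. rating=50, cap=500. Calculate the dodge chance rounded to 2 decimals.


dodge% = 50 / (50 + 500) * 100
= 50 / 550 * 100
= 0.090909 * 100
= 9.09%

9.09%


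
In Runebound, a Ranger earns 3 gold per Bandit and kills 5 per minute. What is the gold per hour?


Gold per minute = 3 * 5 = 15
Gold per hour = 15 * 60 = 900

900 gold/hour


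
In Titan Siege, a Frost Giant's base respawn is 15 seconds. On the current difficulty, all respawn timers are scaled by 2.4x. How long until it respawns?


Respawn time = base * multiplier
= 15 * 2.4
= 36.0 seconds

36.0 seconds


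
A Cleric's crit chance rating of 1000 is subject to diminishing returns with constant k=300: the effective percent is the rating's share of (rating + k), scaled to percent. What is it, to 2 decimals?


effective% = rating / (rating + k) * 100
= 1000 / (1000 + 300) * 100
= 1000 / 1300 * 100
= 0.769231 * 100
= 76.92%

76.92%


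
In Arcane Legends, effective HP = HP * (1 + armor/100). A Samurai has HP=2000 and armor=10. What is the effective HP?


EHP = 2000 * (1 + 10/100)
= 2000 * (1 + 0.1)
= 2000 * 1.1
= 2200.0

2200.0 EHP


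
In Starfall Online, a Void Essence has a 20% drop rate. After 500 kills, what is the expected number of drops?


Expected drops = kills * (drop_rate / 100)
= 500 * (20 / 100)
= 500 * 0.2
= 100.0

100.0 drops


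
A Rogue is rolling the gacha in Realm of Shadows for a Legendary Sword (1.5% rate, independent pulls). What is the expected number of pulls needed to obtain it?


Expected pulls for a geometric distribution = 1/p = 100 / rate%
= 100 / 1.5
= 66.67

66.67 pulls


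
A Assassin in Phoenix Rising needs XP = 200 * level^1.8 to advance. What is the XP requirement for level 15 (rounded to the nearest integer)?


XP = 200 * level^1.8
Substitute level = 15:
XP = 200 * 15^1.8
= 200 * 130.9074
= 26181

26181 XP


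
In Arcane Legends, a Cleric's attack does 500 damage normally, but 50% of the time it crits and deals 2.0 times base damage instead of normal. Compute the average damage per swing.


E[dmg] = base * (1 + crit_chance * (crit_mult - 1))
cc as decimal = 50/100 = 0.5
cm - 1 = 2.0 - 1 = 1.0
Bonus factor = 0.5 * 1.0 = 0.5
Total multiplier = 1 + 0.5 = 1.5
Expected damage = 500 * 1.5 = 750.00

750.00 damage


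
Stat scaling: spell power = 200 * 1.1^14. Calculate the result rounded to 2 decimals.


value = base * growth^level
= 200 * 1.1^14
= 200 * 3.797498
= 759.50

759.50 spell power


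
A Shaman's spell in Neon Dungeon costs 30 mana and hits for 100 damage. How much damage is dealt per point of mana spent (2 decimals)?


Efficiency = damage / mana
= 100 / 30
= 3.33

3.33 dmg/mana


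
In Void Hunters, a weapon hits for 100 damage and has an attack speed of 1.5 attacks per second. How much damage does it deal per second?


DPS = damage * attack_speed
= 100 * 1.5
= 150.0

150.0 DPS


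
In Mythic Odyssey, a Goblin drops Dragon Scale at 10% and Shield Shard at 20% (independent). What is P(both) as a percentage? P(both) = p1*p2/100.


For independent events, P(both) = P(A) * P(B)
= 10% * 20%
= 200 / 100 %
= 2.0%

2.0%


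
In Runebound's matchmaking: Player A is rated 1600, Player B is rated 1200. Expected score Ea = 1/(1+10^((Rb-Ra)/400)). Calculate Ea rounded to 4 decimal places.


Elo expected score: Ea = 1/(1 + 10^((Rb-Ra)/400))
Rb - Ra = 1200 - 1600 = -400
(Rb-Ra)/400 = -400/400 = -1.0
10^-1.0 = 0.1
Ea = 1/(1 + 0.1) = 1/1.1 = 0.9091

0.9091


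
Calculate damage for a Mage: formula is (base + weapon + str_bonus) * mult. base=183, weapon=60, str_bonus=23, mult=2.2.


Sum base + weapon + str = 183 + 60 + 23 = 266
Multiply by 2.2:
266 * 2.2 = 585.2

585.2 damage


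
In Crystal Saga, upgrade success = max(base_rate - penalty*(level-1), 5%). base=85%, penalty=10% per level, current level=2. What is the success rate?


raw_rate = 85 - 10 * (2 - 1)
= 85 - 10 * 1
= 85 - 10
= 75
Apply floor: max(75, 5) = 75%

75%


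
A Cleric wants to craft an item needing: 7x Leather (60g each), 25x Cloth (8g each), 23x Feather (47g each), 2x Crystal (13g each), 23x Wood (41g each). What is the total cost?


Cost breakdown:
  Leather: 7 * 60 = 420
  Cloth: 25 * 8 = 200
  Feather: 23 * 47 = 1081
  Crystal: 2 * 13 = 26
  Wood: 23 * 41 = 943
Total = 420 + 200 + 1081 + 26 + 943 = 2670

2670 gold


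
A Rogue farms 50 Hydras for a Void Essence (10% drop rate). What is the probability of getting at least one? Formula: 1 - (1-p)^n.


P(at least one) = 1 - P(none) = 1 - (1-p)^n
p = 10/100 = 0.1
1 - p = 0.9
(1 - p)^50 = 0.9^50 = 0.005154
P(at least one) = 1 - 0.005154 = 0.9948

0.9948


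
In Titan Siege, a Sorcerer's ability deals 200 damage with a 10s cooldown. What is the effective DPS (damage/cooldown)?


DPS = damage / cooldown
= 200 / 10
= 20.00

20.00 DPS


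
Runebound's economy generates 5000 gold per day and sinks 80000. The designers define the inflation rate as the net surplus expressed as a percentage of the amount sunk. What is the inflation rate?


Net gold = 5000 - 80000 = -75000
Inflation rate = net / sunk * 100 = -75000 / 80000 * 100
= -0.9375 * 100
= -93.75%

-93.75%


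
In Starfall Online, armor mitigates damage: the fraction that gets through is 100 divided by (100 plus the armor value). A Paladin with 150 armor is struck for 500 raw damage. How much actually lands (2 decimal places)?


actual = 500 * 100 / (100 + 150)
= 500 * 100 / 250
= 50000 / 250
= 200.00

200.00 damage


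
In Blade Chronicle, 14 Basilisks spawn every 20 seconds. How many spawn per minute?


Spawns per minute = count * (60 / interval)
= 14 * (60 / 20)
= 14 * 3.0
= 42.0

42.0 per minute


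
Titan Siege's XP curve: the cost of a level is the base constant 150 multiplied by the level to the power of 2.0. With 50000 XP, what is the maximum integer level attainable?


XP = 150 * level^2.0, so level = (XP / 150)^(1/2.0)
= (50000 / 150)^(1/2.0)
= 333.3333^0.5
= 18.2574
Floor: level = 18

level 18


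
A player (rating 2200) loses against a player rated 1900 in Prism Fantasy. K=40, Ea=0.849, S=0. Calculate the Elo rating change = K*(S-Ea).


Elo update: delta = K * (S - Ea), where S = 0 (loses)
S - Ea = 0 - 0.849 = -0.849
Rating change = 40 * -0.849
= -33.96

-33.96 rating points


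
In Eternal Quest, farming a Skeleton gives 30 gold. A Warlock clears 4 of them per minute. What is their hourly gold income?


Gold per minute = 30 * 4 = 120
Gold per hour = 120 * 60 = 7200

7200 gold/hour


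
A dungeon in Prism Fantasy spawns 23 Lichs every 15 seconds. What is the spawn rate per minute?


Spawns per minute = count * (60 / interval)
= 23 * (60 / 15)
= 23 * 4.0
= 92.0

92.0 per minute


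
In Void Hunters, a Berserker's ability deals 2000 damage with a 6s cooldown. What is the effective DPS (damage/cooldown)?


DPS = damage / cooldown
= 2000 / 6
= 333.33

333.33 DPS


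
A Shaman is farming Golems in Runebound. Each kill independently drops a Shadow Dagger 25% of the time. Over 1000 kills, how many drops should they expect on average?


Expected drops = kills * (drop_rate / 100)
= 1000 * (25 / 100)
= 1000 * 0.25
= 250.0

250.0 drops


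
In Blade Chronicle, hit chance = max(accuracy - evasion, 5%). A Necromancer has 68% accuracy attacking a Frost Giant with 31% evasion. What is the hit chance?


accuracy - evasion = 68 - 31 = 37
Apply floor: max(37, 5) = 37
Hit chance = 37%

37%


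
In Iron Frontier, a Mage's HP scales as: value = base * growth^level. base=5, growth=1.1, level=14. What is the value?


value = base * growth^level
= 5 * 1.1^14
= 5 * 3.797498
= 18.99

18.99 HP


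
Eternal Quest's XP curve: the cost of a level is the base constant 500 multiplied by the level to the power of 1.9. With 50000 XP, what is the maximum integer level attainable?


XP = 500 * level^1.9, so level = (XP / 500)^(1/1.9)
= (50000 / 500)^(1/1.9)
= 100.0^0.5263
= 11.2884
Floor: level = 11

level 11


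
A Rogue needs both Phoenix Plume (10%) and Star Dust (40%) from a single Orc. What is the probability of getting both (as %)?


For independent events, P(both) = P(A) * P(B)
= 10% * 40%
= 400 / 100 %
= 4.0%

4.0%


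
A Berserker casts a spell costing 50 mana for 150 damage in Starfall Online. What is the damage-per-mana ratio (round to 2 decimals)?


Efficiency = damage / mana
= 150 / 50
= 3.00

3.00 dmg/mana


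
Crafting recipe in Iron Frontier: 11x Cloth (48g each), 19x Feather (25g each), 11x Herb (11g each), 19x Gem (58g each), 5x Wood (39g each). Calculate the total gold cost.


Cost breakdown:
  Cloth: 11 * 48 = 528
  Feather: 19 * 25 = 475
  Herb: 11 * 11 = 121
  Gem: 19 * 58 = 1102
  Wood: 5 * 39 = 195
Total = 528 + 475 + 121 + 1102 + 195 = 2421

2421 gold


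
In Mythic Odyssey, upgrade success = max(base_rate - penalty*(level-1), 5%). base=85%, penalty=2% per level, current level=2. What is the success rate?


raw_rate = 85 - 2 * (2 - 1)
= 85 - 2 * 1
= 85 - 2
= 83
Apply floor: max(83, 5) = 83%

83%


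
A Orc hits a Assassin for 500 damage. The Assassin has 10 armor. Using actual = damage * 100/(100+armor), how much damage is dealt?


actual = 500 * 100 / (100 + 10)
= 500 * 100 / 110
= 50000 / 110
= 454.55

454.55 damage


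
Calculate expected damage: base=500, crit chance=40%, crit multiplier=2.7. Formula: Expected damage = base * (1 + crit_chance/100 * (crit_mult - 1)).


E[dmg] = base * (1 + crit_chance * (crit_mult - 1))
cc as decimal = 40/100 = 0.4
cm - 1 = 2.7 - 1 = 1.7
Bonus factor = 0.4 * 1.7 = 0.68
Total multiplier = 1 + 0.68 = 1.68
Expected damage = 500 * 1.68 = 840.00

840.00 damage


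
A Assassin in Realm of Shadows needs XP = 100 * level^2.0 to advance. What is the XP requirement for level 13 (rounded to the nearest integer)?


XP = 100 * level^2.0
Substitute level = 13:
XP = 100 * 13^2.0
= 100 * 169.0
= 16900

16900 XP


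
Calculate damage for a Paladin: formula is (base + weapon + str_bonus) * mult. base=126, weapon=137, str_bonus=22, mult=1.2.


Sum base + weapon + str = 126 + 137 + 22 = 285
Multiply by 1.2:
285 * 1.2 = 342.0

342.0 damage


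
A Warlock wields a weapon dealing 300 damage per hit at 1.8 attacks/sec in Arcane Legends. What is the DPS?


DPS = damage * attack_speed
= 300 * 1.8
= 540.0

540.0 DPS


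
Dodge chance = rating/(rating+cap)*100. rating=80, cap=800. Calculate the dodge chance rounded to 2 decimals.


dodge% = 80 / (80 + 800) * 100
= 80 / 880 * 100
= 0.090909 * 100
= 9.09%

9.09%


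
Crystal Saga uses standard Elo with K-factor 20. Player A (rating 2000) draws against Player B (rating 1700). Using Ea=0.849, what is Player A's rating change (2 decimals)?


Elo update: delta = K * (S - Ea), where S = 0.5 (draws)
S - Ea = 0.5 - 0.849 = -0.349
Rating change = 20 * -0.349
= -6.98

-6.98 rating points


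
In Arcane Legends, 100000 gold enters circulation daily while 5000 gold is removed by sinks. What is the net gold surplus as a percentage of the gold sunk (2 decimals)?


Net gold = 100000 - 5000 = 95000
Inflation rate = net / sunk * 100 = 95000 / 5000 * 100
= 19.0 * 100
= 1900.00%

1900.00%


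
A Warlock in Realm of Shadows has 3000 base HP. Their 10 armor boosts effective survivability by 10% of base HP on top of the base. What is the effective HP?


EHP = 3000 * (1 + 10/100)
= 3000 * (1 + 0.1)
= 3000 * 1.1
= 3300.0

3300.0 EHP


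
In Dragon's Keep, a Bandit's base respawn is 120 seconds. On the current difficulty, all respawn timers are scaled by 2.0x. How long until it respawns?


Respawn time = base * multiplier
= 120 * 2.0
= 240.0 seconds

240.0 seconds


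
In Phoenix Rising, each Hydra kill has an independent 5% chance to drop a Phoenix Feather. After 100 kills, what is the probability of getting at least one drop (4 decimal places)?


P(at least one) = 1 - P(none) = 1 - (1-p)^n
p = 5/100 = 0.05
1 - p = 0.95
(1 - p)^100 = 0.95^100 = 0.005921
P(at least one) = 1 - 0.005921 = 0.9941

0.9941


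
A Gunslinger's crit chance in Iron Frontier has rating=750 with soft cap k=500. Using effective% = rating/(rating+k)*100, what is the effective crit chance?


effective% = rating / (rating + k) * 100
= 750 / (750 + 500) * 100
= 750 / 1250 * 100
= 0.6 * 100
= 60.00%

60.00%


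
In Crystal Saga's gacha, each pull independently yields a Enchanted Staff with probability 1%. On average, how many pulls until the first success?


Expected pulls for a geometric distribution = 1/p = 100 / rate%
= 100 / 1
= 100.0

100.0 pulls


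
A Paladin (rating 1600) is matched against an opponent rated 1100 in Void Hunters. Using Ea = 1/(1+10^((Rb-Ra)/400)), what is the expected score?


Elo expected score: Ea = 1/(1 + 10^((Rb-Ra)/400))
Rb - Ra = 1100 - 1600 = -500
(Rb-Ra)/400 = -500/400 = -1.25
10^-1.25 = 0.056234
Ea = 1/(1 + 0.056234) = 1/1.056234 = 0.9468

0.9468


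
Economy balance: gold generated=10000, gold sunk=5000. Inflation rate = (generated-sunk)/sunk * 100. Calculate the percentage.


Net gold = 10000 - 5000 = 5000
Inflation rate = net / sunk * 100 = 5000 / 5000 * 100
= 1.0 * 100
= 100.00%

100.00%


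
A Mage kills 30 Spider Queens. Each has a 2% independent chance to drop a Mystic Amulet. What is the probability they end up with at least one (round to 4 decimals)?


P(at least one) = 1 - P(none) = 1 - (1-p)^n
p = 2/100 = 0.02
1 - p = 0.98
(1 - p)^30 = 0.98^30 = 0.545484
P(at least one) = 1 - 0.545484 = 0.4545

0.4545


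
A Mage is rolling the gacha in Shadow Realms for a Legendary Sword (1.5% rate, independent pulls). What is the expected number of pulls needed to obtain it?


Expected pulls for a geometric distribution = 1/p = 100 / rate%
= 100 / 1.5
= 66.67

66.67 pulls


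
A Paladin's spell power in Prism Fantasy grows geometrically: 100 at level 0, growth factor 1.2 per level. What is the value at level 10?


value = base * growth^level
= 100 * 1.2^10
= 100 * 6.191736
= 619.17

619.17 spell power


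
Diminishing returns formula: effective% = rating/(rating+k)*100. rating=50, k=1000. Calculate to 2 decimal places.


effective% = rating / (rating + k) * 100
= 50 / (50 + 1000) * 100
= 50 / 1050 * 100
= 0.047619 * 100
= 4.76%

4.76%


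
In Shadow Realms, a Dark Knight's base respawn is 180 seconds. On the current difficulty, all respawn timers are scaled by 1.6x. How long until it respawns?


Respawn time = base * multiplier
= 180 * 1.6
= 288.0 seconds

288.0 seconds


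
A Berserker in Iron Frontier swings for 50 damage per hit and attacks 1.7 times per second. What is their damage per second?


DPS = damage * attack_speed
= 50 * 1.7
= 85.0

85.0 DPS


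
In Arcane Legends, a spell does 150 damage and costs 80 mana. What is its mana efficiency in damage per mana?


Efficiency = damage / mana
= 150 / 80
= 1.88

1.88 dmg/mana


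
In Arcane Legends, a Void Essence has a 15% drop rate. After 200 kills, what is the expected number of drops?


Expected drops = kills * (drop_rate / 100)
= 200 * (15 / 100)
= 200 * 0.15
= 30.0

30.0 drops


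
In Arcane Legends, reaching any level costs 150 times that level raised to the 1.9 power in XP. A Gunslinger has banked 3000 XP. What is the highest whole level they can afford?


XP = 150 * level^1.9, so level = (XP / 150)^(1/1.9)
= (3000 / 150)^(1/1.9)
= 20.0^0.5263
= 4.839
Floor: level = 4

level 4


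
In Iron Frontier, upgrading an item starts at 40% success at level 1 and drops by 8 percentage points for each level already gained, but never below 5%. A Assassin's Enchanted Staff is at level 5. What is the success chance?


raw_rate = 40 - 8 * (5 - 1)
= 40 - 8 * 4
= 40 - 32
= 8
Apply floor: max(8, 5) = 8%

8%


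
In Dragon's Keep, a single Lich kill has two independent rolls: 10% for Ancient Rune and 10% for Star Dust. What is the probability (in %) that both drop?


For independent events, P(both) = P(A) * P(B)
= 10% * 10%
= 100 / 100 %
= 1.0%

1.0%


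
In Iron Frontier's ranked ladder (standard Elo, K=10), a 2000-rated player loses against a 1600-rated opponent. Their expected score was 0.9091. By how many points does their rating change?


Elo update: delta = K * (S - Ea), where S = 0 (loses)
S - Ea = 0 - 0.9091 = -0.9091
Rating change = 10 * -0.9091
= -9.09

-9.09 rating points


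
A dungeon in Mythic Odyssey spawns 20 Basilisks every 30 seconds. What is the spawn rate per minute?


Spawns per minute = count * (60 / interval)
= 20 * (60 / 30)
= 20 * 2.0
= 40.0

40.0 per minute


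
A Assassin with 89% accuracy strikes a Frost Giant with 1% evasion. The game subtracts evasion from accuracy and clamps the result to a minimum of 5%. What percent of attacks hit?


accuracy - evasion = 89 - 1 = 88
Apply floor: max(88, 5) = 88
Hit chance = 88%

88%


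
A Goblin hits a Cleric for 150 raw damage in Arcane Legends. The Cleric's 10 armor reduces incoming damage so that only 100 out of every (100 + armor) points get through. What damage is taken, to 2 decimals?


actual = 150 * 100 / (100 + 10)
= 150 * 100 / 110
= 15000 / 110
= 136.36

136.36 damage


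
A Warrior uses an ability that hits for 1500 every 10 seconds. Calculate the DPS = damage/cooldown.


DPS = damage / cooldown
= 1500 / 10
= 150.00

150.00 DPS


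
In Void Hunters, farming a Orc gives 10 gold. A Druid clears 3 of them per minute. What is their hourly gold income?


Gold per minute = 10 * 3 = 30
Gold per hour = 30 * 60 = 1800

1800 gold/hour


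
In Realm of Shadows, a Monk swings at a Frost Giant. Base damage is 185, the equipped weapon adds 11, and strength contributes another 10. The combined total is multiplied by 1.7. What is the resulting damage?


Sum base + weapon + str = 185 + 11 + 10 = 206
Multiply by 1.7:
206 * 1.7 = 350.2

350.2 damage


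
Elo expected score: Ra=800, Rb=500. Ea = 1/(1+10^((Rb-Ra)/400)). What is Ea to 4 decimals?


Elo expected score: Ea = 1/(1 + 10^((Rb-Ra)/400))
Rb - Ra = 500 - 800 = -300
(Rb-Ra)/400 = -300/400 = -0.75
10^-0.75 = 0.177828
Ea = 1/(1 + 0.177828) = 1/1.177828 = 0.8490

0.8490


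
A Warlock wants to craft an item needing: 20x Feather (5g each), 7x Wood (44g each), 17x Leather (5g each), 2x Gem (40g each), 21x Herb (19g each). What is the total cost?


Cost breakdown:
  Feather: 20 * 5 = 100
  Wood: 7 * 44 = 308
  Leather: 17 * 5 = 85
  Gem: 2 * 40 = 80
  Herb: 21 * 19 = 399
Total = 100 + 308 + 85 + 80 + 399 = 972

972 gold


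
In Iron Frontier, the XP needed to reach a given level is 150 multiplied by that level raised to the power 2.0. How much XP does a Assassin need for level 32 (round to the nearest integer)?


XP = 150 * level^2.0
Substitute level = 32:
XP = 150 * 32^2.0
= 150 * 1024.0
= 153600

153600 XP


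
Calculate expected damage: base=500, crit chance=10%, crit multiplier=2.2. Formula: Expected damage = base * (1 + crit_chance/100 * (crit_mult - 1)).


E[dmg] = base * (1 + crit_chance * (crit_mult - 1))
cc as decimal = 10/100 = 0.1
cm - 1 = 2.2 - 1 = 1.2
Bonus factor = 0.1 * 1.2 = 0.12
Total multiplier = 1 + 0.12 = 1.12
Expected damage = 500 * 1.12 = 560.00

560.00 damage


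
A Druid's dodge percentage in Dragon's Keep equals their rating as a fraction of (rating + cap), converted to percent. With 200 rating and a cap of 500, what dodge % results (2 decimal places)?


dodge% = 200 / (200 + 500) * 100
= 200 / 700 * 100
= 0.285714 * 100
= 28.57%

28.57%


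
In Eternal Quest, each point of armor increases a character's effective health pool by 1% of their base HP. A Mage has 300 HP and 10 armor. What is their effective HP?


EHP = 300 * (1 + 10/100)
= 300 * (1 + 0.1)
= 300 * 1.1
= 330.0

330.0 EHP


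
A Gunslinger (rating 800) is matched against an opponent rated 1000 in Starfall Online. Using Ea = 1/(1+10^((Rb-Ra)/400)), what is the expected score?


Elo expected score: Ea = 1/(1 + 10^((Rb-Ra)/400))
Rb - Ra = 1000 - 800 = 200
(Rb-Ra)/400 = 200/400 = 0.5
10^0.5 = 3.162278
Ea = 1/(1 + 3.162278) = 1/4.162278 = 0.2403

0.2403


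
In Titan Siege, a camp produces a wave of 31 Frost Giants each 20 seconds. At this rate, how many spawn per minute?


Spawns per minute = count * (60 / interval)
= 31 * (60 / 20)
= 31 * 3.0
= 93.0

93.0 per minute


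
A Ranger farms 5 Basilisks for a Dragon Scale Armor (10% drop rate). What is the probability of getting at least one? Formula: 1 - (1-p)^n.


P(at least one) = 1 - P(none) = 1 - (1-p)^n
p = 10/100 = 0.1
1 - p = 0.9
(1 - p)^5 = 0.9^5 = 0.590490
P(at least one) = 1 - 0.590490 = 0.4095

0.4095


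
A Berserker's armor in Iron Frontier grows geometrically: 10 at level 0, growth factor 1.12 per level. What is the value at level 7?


value = base * growth^level
= 10 * 1.12^7
= 10 * 2.210681
= 22.11

22.11 armor


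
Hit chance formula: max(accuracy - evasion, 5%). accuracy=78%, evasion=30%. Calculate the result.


accuracy - evasion = 78 - 30 = 48
Apply floor: max(48, 5) = 48
Hit chance = 48%

48%


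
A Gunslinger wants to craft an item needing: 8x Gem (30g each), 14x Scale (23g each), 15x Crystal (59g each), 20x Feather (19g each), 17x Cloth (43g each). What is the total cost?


Cost breakdown:
  Gem: 8 * 30 = 240
  Scale: 14 * 23 = 322
  Crystal: 15 * 59 = 885
  Feather: 20 * 19 = 380
  Cloth: 17 * 43 = 731
Total = 240 + 322 + 885 + 380 + 731 = 2558

2558 gold


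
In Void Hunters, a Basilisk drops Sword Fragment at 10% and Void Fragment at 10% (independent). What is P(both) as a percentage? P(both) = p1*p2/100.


For independent events, P(both) = P(A) * P(B)
= 10% * 10%
= 100 / 100 %
= 1.0%

1.0%


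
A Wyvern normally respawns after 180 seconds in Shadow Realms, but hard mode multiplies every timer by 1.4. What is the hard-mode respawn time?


Respawn time = base * multiplier
= 180 * 1.4
= 252.0 seconds

252.0 seconds


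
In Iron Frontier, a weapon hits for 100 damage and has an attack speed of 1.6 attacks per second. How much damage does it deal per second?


DPS = damage * attack_speed
= 100 * 1.6
= 160.0

160.0 DPS


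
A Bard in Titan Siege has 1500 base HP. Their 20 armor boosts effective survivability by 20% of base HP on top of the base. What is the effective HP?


EHP = 1500 * (1 + 20/100)
= 1500 * (1 + 0.2)
= 1500 * 1.2
= 1800.0

1800.0 EHP


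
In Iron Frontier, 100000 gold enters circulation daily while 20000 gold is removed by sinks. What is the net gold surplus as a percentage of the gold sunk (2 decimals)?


Net gold = 100000 - 20000 = 80000
Inflation rate = net / sunk * 100 = 80000 / 20000 * 100
= 4.0 * 100
= 400.00%

400.00%


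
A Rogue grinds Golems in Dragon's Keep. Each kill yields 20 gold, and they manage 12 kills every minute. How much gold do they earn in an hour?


Gold per minute = 20 * 12 = 240
Gold per hour = 240 * 60 = 14400

14400 gold/hour


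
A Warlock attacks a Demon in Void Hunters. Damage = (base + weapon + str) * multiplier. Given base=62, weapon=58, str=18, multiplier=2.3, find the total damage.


Sum base + weapon + str = 62 + 58 + 18 = 138
Multiply by 2.3:
138 * 2.3 = 317.4

317.4 damage


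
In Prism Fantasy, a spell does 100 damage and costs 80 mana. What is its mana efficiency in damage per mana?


Efficiency = damage / mana
= 100 / 80
= 1.25

1.25 dmg/mana


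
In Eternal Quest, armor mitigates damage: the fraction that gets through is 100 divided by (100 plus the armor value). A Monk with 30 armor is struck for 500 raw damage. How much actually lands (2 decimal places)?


actual = 500 * 100 / (100 + 30)
= 500 * 100 / 130
= 50000 / 130
= 384.62

384.62 damage


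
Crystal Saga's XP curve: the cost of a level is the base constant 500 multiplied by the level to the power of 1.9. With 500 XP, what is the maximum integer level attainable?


XP = 500 * level^1.9, so level = (XP / 500)^(1/1.9)
= (500 / 500)^(1/1.9)
= 1.0^0.5263
= 1.0
Floor: level = 1

level 1


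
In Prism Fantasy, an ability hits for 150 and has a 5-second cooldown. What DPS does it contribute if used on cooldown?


DPS = damage / cooldown
= 150 / 5
= 30.00

30.00 DPS


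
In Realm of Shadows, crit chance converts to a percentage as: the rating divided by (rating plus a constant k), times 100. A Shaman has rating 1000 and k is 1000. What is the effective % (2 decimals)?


effective% = rating / (rating + k) * 100
= 1000 / (1000 + 1000) * 100
= 1000 / 2000 * 100
= 0.5 * 100
= 50.00%

50.00%


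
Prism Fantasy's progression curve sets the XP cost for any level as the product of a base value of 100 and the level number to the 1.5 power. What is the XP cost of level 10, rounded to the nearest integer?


XP = 100 * level^1.5
Substitute level = 10:
XP = 100 * 10^1.5
= 100 * 31.6228
= 3162

3162 XP


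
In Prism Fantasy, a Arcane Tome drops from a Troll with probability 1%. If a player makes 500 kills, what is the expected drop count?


Expected drops = kills * (drop_rate / 100)
= 500 * (1 / 100)
= 500 * 0.01
= 5.0

5.0 drops


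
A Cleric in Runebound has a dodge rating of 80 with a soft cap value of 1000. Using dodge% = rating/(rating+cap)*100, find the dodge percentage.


dodge% = 80 / (80 + 1000) * 100
= 80 / 1080 * 100
= 0.074074 * 100
= 7.41%

7.41%


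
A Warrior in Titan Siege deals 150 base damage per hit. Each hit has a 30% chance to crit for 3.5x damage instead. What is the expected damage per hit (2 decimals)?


E[dmg] = base * (1 + crit_chance * (crit_mult - 1))
cc as decimal = 30/100 = 0.3
cm - 1 = 3.5 - 1 = 2.5
Bonus factor = 0.3 * 2.5 = 0.75
Total multiplier = 1 + 0.75 = 1.75
Expected damage = 150 * 1.75 = 262.50

262.50 damage


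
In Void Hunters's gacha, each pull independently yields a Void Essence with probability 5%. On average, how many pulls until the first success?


Expected pulls for a geometric distribution = 1/p = 100 / rate%
= 100 / 5
= 20.0

20.0 pulls


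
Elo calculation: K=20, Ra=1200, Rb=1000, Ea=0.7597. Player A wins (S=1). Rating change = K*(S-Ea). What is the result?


Elo update: delta = K * (S - Ea), where S = 1 (wins)
S - Ea = 1 - 0.7597 = 0.2403
Rating change = 20 * 0.2403
= 4.81

4.81 rating points


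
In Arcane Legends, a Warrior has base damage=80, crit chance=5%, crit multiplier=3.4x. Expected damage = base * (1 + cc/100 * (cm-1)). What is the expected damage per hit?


E[dmg] = base * (1 + crit_chance * (crit_mult - 1))
cc as decimal = 5/100 = 0.05
cm - 1 = 3.4 - 1 = 2.4
Bonus factor = 0.05 * 2.4 = 0.12
Total multiplier = 1 + 0.12 = 1.12
Expected damage = 80 * 1.12 = 89.60

89.60 damage


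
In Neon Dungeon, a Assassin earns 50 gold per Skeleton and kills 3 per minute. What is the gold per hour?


Gold per minute = 50 * 3 = 150
Gold per hour = 150 * 60 = 9000

9000 gold/hour


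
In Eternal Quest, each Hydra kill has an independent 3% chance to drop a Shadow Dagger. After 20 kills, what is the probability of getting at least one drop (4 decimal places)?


P(at least one) = 1 - P(none) = 1 - (1-p)^n
p = 3/100 = 0.03
1 - p = 0.97
(1 - p)^20 = 0.97^20 = 0.543794
P(at least one) = 1 - 0.543794 = 0.4562

0.4562


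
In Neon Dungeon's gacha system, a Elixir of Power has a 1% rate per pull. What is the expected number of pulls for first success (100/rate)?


Expected pulls for a geometric distribution = 1/p = 100 / rate%
= 100 / 1
= 100.0

100.0 pulls


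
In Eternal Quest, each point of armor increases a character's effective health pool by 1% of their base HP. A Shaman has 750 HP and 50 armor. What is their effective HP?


EHP = 750 * (1 + 50/100)
= 750 * (1 + 0.5)
= 750 * 1.5
= 1125.0

1125.0 EHP


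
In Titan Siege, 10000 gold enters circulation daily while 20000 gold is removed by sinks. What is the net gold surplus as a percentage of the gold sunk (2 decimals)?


Net gold = 10000 - 20000 = -10000
Inflation rate = net / sunk * 100 = -10000 / 20000 * 100
= -0.5 * 100
= -50.00%

-50.00%


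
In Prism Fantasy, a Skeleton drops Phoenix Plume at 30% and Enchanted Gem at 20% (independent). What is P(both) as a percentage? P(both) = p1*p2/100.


For independent events, P(both) = P(A) * P(B)
= 30% * 20%
= 600 / 100 %
= 6.0%

6.0%


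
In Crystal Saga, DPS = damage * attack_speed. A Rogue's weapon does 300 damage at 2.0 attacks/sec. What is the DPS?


DPS = damage * attack_speed
= 300 * 2.0
= 600.0

600.0 DPS


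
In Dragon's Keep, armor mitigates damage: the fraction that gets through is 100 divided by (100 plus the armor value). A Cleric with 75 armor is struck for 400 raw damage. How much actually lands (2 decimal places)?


actual = 400 * 100 / (100 + 75)
= 400 * 100 / 175
= 40000 / 175
= 228.57

228.57 damage


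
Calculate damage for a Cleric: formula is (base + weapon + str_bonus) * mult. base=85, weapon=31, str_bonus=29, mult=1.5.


Sum base + weapon + str = 85 + 31 + 29 = 145
Multiply by 1.5:
145 * 1.5 = 217.5

217.5 damage


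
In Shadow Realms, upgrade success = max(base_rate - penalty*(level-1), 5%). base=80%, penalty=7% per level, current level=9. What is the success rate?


raw_rate = 80 - 7 * (9 - 1)
= 80 - 7 * 8
= 80 - 56
= 24
Apply floor: max(24, 5) = 24%

24%


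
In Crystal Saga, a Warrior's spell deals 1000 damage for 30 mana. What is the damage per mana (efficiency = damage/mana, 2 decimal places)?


Efficiency = damage / mana
= 1000 / 30
= 33.33

33.33 dmg/mana


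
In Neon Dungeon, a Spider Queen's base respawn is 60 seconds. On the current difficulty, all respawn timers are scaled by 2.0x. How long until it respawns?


Respawn time = base * multiplier
= 60 * 2.0
= 120.0 seconds

120.0 seconds


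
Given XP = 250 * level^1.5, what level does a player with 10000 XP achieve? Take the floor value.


XP = 250 * level^1.5, so level = (XP / 250)^(1/1.5)
= (10000 / 250)^(1/1.5)
= 40.0^0.6667
= 11.6961
Floor: level = 11

level 11


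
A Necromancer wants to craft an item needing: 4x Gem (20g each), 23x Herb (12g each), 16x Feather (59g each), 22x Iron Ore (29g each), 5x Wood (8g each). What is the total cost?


Cost breakdown:
  Gem: 4 * 20 = 80
  Herb: 23 * 12 = 276
  Feather: 16 * 59 = 944
  Iron Ore: 22 * 29 = 638
  Wood: 5 * 8 = 40
Total = 80 + 276 + 944 + 638 + 40 = 1978

1978 gold


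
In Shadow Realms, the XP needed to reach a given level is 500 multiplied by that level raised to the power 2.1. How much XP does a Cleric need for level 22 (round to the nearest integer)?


XP = 500 * level^2.1
Substitute level = 22:
XP = 500 * 22^2.1
= 500 * 659.3069
= 329653

329653 XP


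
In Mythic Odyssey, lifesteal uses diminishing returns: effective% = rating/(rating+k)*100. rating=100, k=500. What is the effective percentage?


effective% = rating / (rating + k) * 100
= 100 / (100 + 500) * 100
= 100 / 600 * 100
= 0.166667 * 100
= 16.67%

16.67%


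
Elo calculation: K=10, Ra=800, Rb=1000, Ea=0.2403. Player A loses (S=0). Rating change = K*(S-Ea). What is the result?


Elo update: delta = K * (S - Ea), where S = 0 (loses)
S - Ea = 0 - 0.2403 = -0.2403
Rating change = 10 * -0.2403
= -2.40

-2.40 rating points


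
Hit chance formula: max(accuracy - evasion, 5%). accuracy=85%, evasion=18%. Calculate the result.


accuracy - evasion = 85 - 18 = 67
Apply floor: max(67, 5) = 67
Hit chance = 67%

67%


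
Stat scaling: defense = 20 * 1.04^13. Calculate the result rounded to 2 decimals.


value = base * growth^level
= 20 * 1.04^13
= 20 * 1.665074
= 33.30

33.30 defense


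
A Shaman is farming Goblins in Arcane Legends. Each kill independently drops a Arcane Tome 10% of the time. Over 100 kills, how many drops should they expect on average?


Expected drops = kills * (drop_rate / 100)
= 100 * (10 / 100)
= 100 * 0.1
= 10.0

10.0 drops


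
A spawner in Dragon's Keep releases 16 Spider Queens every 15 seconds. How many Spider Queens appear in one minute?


Spawns per minute = count * (60 / interval)
= 16 * (60 / 15)
= 16 * 4.0
= 64.0

64.0 per minute


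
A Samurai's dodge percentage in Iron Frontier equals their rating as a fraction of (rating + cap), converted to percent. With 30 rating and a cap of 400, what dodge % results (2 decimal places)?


dodge% = 30 / (30 + 400) * 100
= 30 / 430 * 100
= 0.069767 * 100
= 6.98%

6.98%


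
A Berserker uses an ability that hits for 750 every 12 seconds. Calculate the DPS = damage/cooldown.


DPS = damage / cooldown
= 750 / 12
= 62.50

62.50 DPS


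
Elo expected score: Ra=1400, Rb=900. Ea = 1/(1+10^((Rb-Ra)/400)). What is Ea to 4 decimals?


Elo expected score: Ea = 1/(1 + 10^((Rb-Ra)/400))
Rb - Ra = 900 - 1400 = -500
(Rb-Ra)/400 = -500/400 = -1.25
10^-1.25 = 0.056234
Ea = 1/(1 + 0.056234) = 1/1.056234 = 0.9468

0.9468


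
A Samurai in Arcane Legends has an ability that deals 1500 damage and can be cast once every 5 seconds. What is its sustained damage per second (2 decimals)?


DPS = damage / cooldown
= 1500 / 5
= 300.00

300.00 DPS


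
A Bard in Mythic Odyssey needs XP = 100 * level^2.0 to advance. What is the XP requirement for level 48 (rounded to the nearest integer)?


XP = 100 * level^2.0
Substitute level = 48:
XP = 100 * 48^2.0
= 100 * 2304.0
= 230400

230400 XP


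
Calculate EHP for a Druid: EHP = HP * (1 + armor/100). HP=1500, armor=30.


EHP = 1500 * (1 + 30/100)
= 1500 * (1 + 0.3)
= 1500 * 1.3
= 1950.0

1950.0 EHP


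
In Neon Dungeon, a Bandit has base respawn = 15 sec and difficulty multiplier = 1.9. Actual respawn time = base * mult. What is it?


Respawn time = base * multiplier
= 15 * 1.9
= 28.5 seconds

28.5 seconds
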